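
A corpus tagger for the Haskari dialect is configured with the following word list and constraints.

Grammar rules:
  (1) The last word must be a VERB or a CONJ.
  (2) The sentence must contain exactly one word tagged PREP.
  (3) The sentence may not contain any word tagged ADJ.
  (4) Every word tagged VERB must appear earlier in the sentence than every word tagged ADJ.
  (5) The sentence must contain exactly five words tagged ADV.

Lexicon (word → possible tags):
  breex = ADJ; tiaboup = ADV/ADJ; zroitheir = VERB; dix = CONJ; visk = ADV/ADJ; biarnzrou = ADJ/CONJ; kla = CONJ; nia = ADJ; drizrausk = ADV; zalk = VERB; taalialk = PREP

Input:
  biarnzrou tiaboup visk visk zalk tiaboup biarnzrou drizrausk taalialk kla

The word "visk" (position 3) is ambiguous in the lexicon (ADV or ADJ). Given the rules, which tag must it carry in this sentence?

Candidates per position — 1:biarnzrou {ADJ,CONJ}; 2:tiaboup {ADV,ADJ}; 3:visk {ADV,ADJ}; 4:visk {ADV,ADJ}; 5:zalk {VERB}; 6:tiaboup {ADV,ADJ}; 7:biarnzrou {ADJ,CONJ}; 8:drizrausk {ADV}; 9:taalialk {PREP}; 10:kla {CONJ}.
Position 1: ADJ is ruled out by rule 3; that leaves CONJ.
Position 2: ADJ is ruled out by rule 3; that leaves ADV.
Position 3: ADJ is ruled out by rule 3; that leaves ADV.
Position 4: ADJ is ruled out by rule 3; that leaves ADV.
Position 6: ADJ is ruled out by rule 3; that leaves ADV.
Position 7: ADJ is ruled out by rule 3; that leaves CONJ.
That leaves exactly one tagging: CONJ ADV ADV ADV VERB ADV CONJ ADV PREP CONJ.
Rule-by-rule: rule 1 ✓; rule 2 ✓; rule 3 ✓; rule 4 ✓; rule 5 ✓.

ADV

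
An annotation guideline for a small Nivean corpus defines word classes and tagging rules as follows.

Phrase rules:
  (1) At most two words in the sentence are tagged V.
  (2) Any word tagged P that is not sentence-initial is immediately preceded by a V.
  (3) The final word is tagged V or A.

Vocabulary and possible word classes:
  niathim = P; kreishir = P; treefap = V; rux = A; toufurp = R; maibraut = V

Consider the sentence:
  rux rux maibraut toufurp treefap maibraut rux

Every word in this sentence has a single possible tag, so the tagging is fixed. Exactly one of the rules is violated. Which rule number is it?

1

Fixed tagging: A A V R V V A.
Applying the rules: R1 fail, R2 pass, R3 pass.
Only rule 1 fails.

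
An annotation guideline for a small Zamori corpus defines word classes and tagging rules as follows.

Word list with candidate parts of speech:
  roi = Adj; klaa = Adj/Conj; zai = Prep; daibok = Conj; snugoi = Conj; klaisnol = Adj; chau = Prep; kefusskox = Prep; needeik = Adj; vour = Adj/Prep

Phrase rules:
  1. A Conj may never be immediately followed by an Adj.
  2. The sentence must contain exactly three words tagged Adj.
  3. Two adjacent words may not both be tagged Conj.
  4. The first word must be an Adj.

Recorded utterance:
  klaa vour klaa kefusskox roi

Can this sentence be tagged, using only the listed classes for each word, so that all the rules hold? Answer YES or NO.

YES

Candidates per position — 1:klaa {Adj,Conj}; 2:vour {Adj,Prep}; 3:klaa {Adj,Conj}; 4:kefusskox {Prep}; 5:roi {Adj}.
One satisfying assignment: Adj Adj Conj Prep Adj.
Rule-by-rule: rule 1 satisfied; rule 2 satisfied; rule 3 satisfied; rule 4 satisfied.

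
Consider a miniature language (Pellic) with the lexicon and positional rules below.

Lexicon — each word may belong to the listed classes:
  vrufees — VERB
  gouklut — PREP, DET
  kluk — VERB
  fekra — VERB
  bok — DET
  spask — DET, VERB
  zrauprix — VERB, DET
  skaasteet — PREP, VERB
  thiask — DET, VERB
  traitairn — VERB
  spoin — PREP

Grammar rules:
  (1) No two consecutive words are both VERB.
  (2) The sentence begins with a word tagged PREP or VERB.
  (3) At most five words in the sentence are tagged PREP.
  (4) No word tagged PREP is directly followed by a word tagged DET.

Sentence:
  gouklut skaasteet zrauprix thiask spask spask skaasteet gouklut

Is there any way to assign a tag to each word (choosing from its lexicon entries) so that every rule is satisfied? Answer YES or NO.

Candidates per position — 1:gouklut {PREP,DET}; 2:skaasteet {PREP,VERB}; 3:zrauprix {VERB,DET}; 4:thiask {DET,VERB}; 5:spask {DET,VERB}; 6:spask {DET,VERB}; 7:skaasteet {PREP,VERB}; 8:gouklut {PREP,DET}.
One satisfying assignment: PREP PREP VERB DET VERB DET PREP PREP.
Verifying each rule — rule 1 ok; rule 2 ok; rule 3 ok; rule 4 ok.

YES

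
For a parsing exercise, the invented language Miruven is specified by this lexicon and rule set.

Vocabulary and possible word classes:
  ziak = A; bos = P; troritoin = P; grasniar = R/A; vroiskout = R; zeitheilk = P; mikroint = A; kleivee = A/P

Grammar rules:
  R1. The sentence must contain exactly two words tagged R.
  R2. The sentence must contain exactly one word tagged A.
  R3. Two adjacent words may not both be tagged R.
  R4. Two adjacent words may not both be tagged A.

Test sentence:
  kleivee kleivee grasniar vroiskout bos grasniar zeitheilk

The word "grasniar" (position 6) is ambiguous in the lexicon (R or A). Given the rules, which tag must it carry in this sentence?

Candidates per position — 1:kleivee {A,P}; 2:kleivee {A,P}; 3:grasniar {R,A}; 4:vroiskout {R}; 5:bos {P}; 6:grasniar {R,A}; 7:zeitheilk {P}.
At position 3, choosing R makes rule 3 impossible to satisfy; hence A.
At position 6, choosing A makes rule 1 impossible to satisfy; hence R.
At position 1, choosing A makes rule 2 impossible to satisfy; hence P.
At position 2, choosing A makes rule 2 impossible to satisfy; hence P.
The unique satisfying tagging is: P P A R P R P.
Verifying each rule — rule 1 ✓; rule 2 ✓; rule 3 ✓; rule 4 ✓.

R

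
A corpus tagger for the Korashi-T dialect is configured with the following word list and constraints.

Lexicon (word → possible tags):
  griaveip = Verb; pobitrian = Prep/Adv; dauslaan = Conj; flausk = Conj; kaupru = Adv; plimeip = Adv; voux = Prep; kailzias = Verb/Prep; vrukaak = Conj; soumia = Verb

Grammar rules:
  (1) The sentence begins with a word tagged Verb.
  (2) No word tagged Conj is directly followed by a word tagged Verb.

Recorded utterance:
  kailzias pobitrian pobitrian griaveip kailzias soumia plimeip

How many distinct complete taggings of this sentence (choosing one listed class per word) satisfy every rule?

Candidates per position — 1:kailzias {Verb,Prep}; 2:pobitrian {Prep,Adv}; 3:pobitrian {Prep,Adv}; 4:griaveip {Verb}; 5:kailzias {Verb,Prep}; 6:soumia {Verb}; 7:plimeip {Adv}.
There are 16 candidate sequences in total.
Checking each against the rules leaves 8 sequences.
Count = 8.

8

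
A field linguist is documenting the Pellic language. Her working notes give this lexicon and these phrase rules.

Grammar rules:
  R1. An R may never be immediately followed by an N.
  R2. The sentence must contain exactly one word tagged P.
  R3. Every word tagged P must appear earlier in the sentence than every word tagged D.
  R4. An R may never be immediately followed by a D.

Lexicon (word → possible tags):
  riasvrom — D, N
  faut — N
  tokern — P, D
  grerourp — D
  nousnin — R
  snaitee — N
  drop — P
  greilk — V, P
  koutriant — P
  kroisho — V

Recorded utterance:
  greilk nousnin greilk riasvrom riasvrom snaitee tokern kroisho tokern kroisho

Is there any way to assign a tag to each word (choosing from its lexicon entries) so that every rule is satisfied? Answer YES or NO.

Candidates per position — 1:greilk {V,P}; 2:nousnin {R}; 3:greilk {V,P}; 4:riasvrom {D,N}; 5:riasvrom {D,N}; 6:snaitee {N}; 7:tokern {P,D}; 8:kroisho {V}; 9:tokern {P,D}; 10:kroisho {V}.
One satisfying assignment: V R P D N N D V D V.
Checking: rule 1 ✓; rule 2 ✓; rule 3 ✓; rule 4 ✓.

YES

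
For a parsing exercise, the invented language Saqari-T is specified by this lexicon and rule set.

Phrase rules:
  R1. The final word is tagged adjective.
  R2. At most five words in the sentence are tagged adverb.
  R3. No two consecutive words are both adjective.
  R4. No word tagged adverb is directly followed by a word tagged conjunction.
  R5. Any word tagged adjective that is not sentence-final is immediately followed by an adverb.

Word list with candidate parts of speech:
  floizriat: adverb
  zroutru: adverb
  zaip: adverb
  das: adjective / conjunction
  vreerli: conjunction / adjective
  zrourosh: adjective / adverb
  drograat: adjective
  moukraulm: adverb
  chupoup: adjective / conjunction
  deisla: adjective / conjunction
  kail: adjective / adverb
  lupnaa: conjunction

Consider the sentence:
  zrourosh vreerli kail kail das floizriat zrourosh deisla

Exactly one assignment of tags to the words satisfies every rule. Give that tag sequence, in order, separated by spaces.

adverb adjective adverb adverb adjective adverb adverb adjective

Candidates per position — 1:zrourosh {adjective,adverb}; 2:vreerli {conjunction,adjective}; 3:kail {adjective,adverb}; 4:kail {adjective,adverb}; 5:das {adjective,conjunction}; 6:floizriat {adverb}; 7:zrourosh {adjective,adverb}; 8:deisla {adjective,conjunction}.
At position 1, choosing adjective makes rule 5 impossible to satisfy; hence adverb.
At position 2, choosing conjunction makes rule 4 impossible to satisfy; hence adjective.
At position 3, choosing adjective makes rule 3 impossible to satisfy; hence adverb.
At position 4, choosing adjective makes rule 5 impossible to satisfy; hence adverb.
At position 5, choosing conjunction makes rule 4 impossible to satisfy; hence adjective.
At position 7, choosing adjective makes rule 5 impossible to satisfy; hence adverb.
At position 8, choosing conjunction makes rule 1 impossible to satisfy; hence adjective.
The unique satisfying tagging is: adverb adjective adverb adverb adjective adverb adverb adjective.
Verifying each rule — rule 1 satisfied; rule 2 satisfied; rule 3 satisfied; rule 4 satisfied; rule 5 satisfied.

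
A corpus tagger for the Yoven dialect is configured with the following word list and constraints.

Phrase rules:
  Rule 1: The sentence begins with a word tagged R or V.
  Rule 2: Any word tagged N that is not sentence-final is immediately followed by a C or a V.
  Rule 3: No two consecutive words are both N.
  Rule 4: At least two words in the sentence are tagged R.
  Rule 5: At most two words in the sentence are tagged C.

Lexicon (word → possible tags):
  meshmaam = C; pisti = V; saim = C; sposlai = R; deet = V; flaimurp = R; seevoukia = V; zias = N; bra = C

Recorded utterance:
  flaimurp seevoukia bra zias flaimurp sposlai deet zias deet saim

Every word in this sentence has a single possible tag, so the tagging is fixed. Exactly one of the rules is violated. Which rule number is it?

Fixed tagging: R V C N R R V N V C.
Checking each rule: R1 ok, R2 fails, R3 ok, R4 ok, R5 ok.
Only rule 2 fails.

2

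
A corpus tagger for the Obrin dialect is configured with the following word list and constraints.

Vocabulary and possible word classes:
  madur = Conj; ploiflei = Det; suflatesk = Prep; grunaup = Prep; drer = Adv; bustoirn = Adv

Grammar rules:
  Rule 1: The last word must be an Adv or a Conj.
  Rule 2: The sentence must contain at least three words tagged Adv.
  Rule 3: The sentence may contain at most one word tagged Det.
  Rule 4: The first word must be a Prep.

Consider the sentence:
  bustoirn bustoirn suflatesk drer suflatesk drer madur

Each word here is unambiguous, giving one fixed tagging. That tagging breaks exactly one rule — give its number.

4

Fixed tagging: Adv Adv Prep Adv Prep Adv Conj.
Rule check: R1 ok, R2 ok, R3 ok, R4 fails.
Only rule 4 fails.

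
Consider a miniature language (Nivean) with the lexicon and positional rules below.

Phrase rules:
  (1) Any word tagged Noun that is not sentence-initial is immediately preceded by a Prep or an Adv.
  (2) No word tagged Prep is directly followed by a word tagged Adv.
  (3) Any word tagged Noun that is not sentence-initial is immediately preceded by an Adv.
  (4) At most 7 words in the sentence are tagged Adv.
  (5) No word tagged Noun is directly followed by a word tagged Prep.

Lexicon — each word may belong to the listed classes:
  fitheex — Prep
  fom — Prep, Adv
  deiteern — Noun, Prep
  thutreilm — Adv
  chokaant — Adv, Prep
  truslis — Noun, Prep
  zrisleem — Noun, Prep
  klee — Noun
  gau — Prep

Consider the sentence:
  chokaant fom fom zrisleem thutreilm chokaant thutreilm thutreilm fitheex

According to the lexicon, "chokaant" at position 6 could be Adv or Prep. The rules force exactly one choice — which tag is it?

Candidates per position — 1:chokaant {Adv,Prep}; 2:fom {Prep,Adv}; 3:fom {Prep,Adv}; 4:zrisleem {Noun,Prep}; 5:thutreilm {Adv}; 6:chokaant {Adv,Prep}; 7:thutreilm {Adv}; 8:thutreilm {Adv}; 9:fitheex {Prep}.
Position 4: Prep is ruled out by rule 2; that leaves Noun.
Position 6: Prep is ruled out by rule 2; that leaves Adv.
Position 3: Prep is ruled out by rule 3; that leaves Adv.
Position 1: Prep is ruled out by rule 2; that leaves Adv.
Position 2: Prep is ruled out by rule 2; that leaves Adv.
The only consistent sequence is: Adv Adv Adv Noun Adv Adv Adv Adv Prep.
Check: rule 1 ok; rule 2 ok; rule 3 ok; rule 4 ok; rule 5 ok.

Adv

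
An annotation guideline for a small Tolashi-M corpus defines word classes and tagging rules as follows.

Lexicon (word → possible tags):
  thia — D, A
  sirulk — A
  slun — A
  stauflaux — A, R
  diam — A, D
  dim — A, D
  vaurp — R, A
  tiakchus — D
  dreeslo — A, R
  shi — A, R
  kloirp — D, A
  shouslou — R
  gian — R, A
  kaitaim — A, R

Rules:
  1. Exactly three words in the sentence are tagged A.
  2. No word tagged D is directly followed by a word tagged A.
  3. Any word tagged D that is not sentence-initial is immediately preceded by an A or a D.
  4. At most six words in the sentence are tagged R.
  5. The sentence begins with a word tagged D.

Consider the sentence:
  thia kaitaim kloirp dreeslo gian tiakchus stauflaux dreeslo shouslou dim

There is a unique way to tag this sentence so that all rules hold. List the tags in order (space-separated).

Candidates per position — 1:thia {D,A}; 2:kaitaim {A,R}; 3:kloirp {D,A}; 4:dreeslo {A,R}; 5:gian {R,A}; 6:tiakchus {D}; 7:stauflaux {A,R}; 8:dreeslo {A,R}; 9:shouslou {R}; 10:dim {A,D}.
At position 1, choosing A makes rule 5 impossible to satisfy; hence D.
At position 2, choosing A makes rule 2 impossible to satisfy; hence R.
At position 3, choosing D makes rule 3 impossible to satisfy; hence A.
At position 5, choosing R makes rule 3 impossible to satisfy; hence A.
At position 7, choosing A makes rule 2 impossible to satisfy; hence R.
At position 10, choosing D makes rule 3 impossible to satisfy; hence A.
At position 4, choosing A makes rule 1 impossible to satisfy; hence R.
At position 8, choosing A makes rule 1 impossible to satisfy; hence R.
That leaves exactly one tagging: D R A R A D R R R A.
Verifying each rule — rule 1 holds; rule 2 holds; rule 3 holds; rule 4 holds; rule 5 holds.

D R A R A D R R R A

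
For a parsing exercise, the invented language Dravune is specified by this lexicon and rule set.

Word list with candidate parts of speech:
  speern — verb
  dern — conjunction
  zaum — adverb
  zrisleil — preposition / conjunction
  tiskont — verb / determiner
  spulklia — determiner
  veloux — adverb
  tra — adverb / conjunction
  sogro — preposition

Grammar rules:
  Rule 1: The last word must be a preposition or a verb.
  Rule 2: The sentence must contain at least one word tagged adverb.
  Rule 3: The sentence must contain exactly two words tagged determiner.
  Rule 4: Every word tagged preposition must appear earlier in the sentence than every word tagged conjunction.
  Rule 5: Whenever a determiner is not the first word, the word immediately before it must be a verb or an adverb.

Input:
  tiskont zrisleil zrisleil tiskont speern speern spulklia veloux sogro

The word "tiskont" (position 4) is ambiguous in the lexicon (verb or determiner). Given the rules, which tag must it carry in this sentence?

verb

Candidates per position — 1:tiskont {verb,determiner}; 2:zrisleil {preposition,conjunction}; 3:zrisleil {preposition,conjunction}; 4:tiskont {verb,determiner}; 5:speern {verb}; 6:speern {verb}; 7:spulklia {determiner}; 8:veloux {adverb}; 9:sogro {preposition}.
Word 2 cannot be conjunction — rule 4 would then fail for every completion. It is preposition.
Word 3 cannot be conjunction — rule 4 would then fail for every completion. It is preposition.
Word 4 cannot be determiner — rule 5 would then fail for every completion. It is verb.
Word 1 cannot be verb — rule 3 would then fail for every completion. It is determiner.
The only consistent sequence is: determiner preposition preposition verb verb verb determiner adverb preposition.
Check: rule 1 ✓; rule 2 ✓; rule 3 ✓; rule 4 ✓; rule 5 ✓.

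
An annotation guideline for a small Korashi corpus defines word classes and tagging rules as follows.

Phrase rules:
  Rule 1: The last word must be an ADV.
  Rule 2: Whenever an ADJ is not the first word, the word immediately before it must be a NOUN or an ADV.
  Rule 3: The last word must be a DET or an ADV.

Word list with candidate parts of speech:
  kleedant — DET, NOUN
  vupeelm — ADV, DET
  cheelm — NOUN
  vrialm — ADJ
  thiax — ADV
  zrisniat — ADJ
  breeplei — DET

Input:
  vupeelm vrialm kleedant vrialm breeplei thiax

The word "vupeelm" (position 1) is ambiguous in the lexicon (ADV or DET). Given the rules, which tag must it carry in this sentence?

Candidates per position — 1:vupeelm {ADV,DET}; 2:vrialm {ADJ}; 3:kleedant {DET,NOUN}; 4:vrialm {ADJ}; 5:breeplei {DET}; 6:thiax {ADV}.
If word 1 were DET, no tagging could satisfy rule 2; so word 1 is ADV.
If word 3 were DET, no tagging could satisfy rule 2; so word 3 is NOUN.
The unique satisfying tagging is: ADV ADJ NOUN ADJ DET ADV.
Verifying each rule — rule 1 ✓; rule 2 ✓; rule 3 ✓.

ADV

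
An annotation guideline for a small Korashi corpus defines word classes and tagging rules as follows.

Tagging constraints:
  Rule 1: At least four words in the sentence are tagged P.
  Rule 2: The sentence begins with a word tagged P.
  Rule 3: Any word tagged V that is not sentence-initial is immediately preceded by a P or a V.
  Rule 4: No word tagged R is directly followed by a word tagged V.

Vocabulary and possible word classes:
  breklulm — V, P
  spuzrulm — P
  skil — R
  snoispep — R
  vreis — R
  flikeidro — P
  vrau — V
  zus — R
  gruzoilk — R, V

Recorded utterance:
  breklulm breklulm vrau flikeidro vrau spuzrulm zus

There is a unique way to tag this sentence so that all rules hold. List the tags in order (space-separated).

P P V P V P R

Candidates per position — 1:breklulm {V,P}; 2:breklulm {V,P}; 3:vrau {V}; 4:flikeidro {P}; 5:vrau {V}; 6:spuzrulm {P}; 7:zus {R}.
Word 1 cannot be V — rule 1 would then fail for every completion. It is P.
Word 2 cannot be V — rule 1 would then fail for every completion. It is P.
The unique satisfying tagging is: P P V P V P R.
Rule-by-rule: rule 1 ✓; rule 2 ✓; rule 3 ✓; rule 4 ✓.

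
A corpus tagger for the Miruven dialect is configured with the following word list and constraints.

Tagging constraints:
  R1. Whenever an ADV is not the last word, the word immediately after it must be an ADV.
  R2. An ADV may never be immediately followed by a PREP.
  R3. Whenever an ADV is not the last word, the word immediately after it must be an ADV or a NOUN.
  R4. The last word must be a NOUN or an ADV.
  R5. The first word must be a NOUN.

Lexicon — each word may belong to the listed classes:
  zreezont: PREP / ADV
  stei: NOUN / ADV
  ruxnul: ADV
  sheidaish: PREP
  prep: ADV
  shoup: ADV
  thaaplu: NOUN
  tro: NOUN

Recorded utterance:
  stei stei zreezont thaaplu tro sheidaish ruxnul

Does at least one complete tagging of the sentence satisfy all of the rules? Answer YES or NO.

YES

Candidates per position — 1:stei {NOUN,ADV}; 2:stei {NOUN,ADV}; 3:zreezont {PREP,ADV}; 4:thaaplu {NOUN}; 5:tro {NOUN}; 6:sheidaish {PREP}; 7:ruxnul {ADV}.
One satisfying assignment: NOUN NOUN PREP NOUN NOUN PREP ADV.
Verifying each rule — rule 1 satisfied; rule 2 satisfied; rule 3 satisfied; rule 4 satisfied; rule 5 satisfied.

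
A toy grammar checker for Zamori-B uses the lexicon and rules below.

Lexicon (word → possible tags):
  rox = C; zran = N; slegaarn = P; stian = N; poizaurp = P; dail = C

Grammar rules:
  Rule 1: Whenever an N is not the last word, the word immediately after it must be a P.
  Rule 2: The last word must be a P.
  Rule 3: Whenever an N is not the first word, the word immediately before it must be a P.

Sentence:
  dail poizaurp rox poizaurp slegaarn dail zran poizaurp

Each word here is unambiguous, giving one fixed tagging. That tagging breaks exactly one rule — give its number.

Fixed tagging: C P C P P C N P.
Applying the rules: R1 pass, R2 pass, R3 fail.
Only rule 3 fails.

3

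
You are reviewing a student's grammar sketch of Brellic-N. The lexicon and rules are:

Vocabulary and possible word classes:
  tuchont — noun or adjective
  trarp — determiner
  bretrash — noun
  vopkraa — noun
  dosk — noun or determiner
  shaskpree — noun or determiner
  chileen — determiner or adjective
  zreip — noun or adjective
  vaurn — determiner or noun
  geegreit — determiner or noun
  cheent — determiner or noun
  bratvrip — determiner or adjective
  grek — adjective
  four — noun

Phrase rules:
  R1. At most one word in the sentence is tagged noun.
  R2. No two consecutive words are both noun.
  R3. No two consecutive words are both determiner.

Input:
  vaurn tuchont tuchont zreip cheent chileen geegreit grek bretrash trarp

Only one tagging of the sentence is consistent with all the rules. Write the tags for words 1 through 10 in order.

Candidates per position — 1:vaurn {determiner,noun}; 2:tuchont {noun,adjective}; 3:tuchont {noun,adjective}; 4:zreip {noun,adjective}; 5:cheent {determiner,noun}; 6:chileen {determiner,adjective}; 7:geegreit {determiner,noun}; 8:grek {adjective}; 9:bretrash {noun}; 10:trarp {determiner}.
Word 1 cannot be noun — rule 1 would then fail for every completion. It is determiner.
Word 2 cannot be noun — rule 1 would then fail for every completion. It is adjective.
Word 3 cannot be noun — rule 1 would then fail for every completion. It is adjective.
Word 4 cannot be noun — rule 1 would then fail for every completion. It is adjective.
Word 5 cannot be noun — rule 1 would then fail for every completion. It is determiner.
Word 6 cannot be determiner — rule 3 would then fail for every completion. It is adjective.
Word 7 cannot be noun — rule 1 would then fail for every completion. It is determiner.
So the tagging must be: determiner adjective adjective adjective determiner adjective determiner adjective noun determiner.
Rule-by-rule: rule 1 ok; rule 2 ok; rule 3 ok.

determiner adjective adjective adjective determiner adjective determiner adjective noun determiner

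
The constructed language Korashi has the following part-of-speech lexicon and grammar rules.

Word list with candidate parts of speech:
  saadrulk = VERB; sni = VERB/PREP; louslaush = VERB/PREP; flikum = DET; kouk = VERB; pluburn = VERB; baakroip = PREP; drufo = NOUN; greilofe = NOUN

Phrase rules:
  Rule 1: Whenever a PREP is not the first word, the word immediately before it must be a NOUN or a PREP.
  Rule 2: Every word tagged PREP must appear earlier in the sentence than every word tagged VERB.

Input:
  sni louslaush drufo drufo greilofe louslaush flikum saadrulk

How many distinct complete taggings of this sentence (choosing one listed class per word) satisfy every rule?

4

Candidates per position — 1:sni {VERB,PREP}; 2:louslaush {VERB,PREP}; 3:drufo {NOUN}; 4:drufo {NOUN}; 5:greilofe {NOUN}; 6:louslaush {VERB,PREP}; 7:flikum {DET}; 8:saadrulk {VERB}.
There are 8 candidate sequences in total.
The sequences that satisfy every rule: VERB VERB NOUN NOUN NOUN VERB DET VERB; PREP VERB NOUN NOUN NOUN VERB DET VERB; PREP PREP NOUN NOUN NOUN VERB DET VERB; PREP PREP NOUN NOUN NOUN PREP DET VERB.
Count = 4.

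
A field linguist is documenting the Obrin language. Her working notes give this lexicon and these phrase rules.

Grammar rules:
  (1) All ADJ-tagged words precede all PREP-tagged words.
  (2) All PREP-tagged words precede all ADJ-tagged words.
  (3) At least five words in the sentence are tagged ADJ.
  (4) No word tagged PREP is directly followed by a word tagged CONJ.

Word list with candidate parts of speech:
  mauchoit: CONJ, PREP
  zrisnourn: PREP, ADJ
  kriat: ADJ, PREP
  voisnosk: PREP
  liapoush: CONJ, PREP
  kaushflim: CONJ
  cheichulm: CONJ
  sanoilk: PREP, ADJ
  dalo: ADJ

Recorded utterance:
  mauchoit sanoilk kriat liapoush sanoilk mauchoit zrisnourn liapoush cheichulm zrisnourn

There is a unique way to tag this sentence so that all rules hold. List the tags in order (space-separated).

CONJ ADJ ADJ CONJ ADJ CONJ ADJ CONJ CONJ ADJ

Candidates per position — 1:mauchoit {CONJ,PREP}; 2:sanoilk {PREP,ADJ}; 3:kriat {ADJ,PREP}; 4:liapoush {CONJ,PREP}; 5:sanoilk {PREP,ADJ}; 6:mauchoit {CONJ,PREP}; 7:zrisnourn {PREP,ADJ}; 8:liapoush {CONJ,PREP}; 9:cheichulm {CONJ}; 10:zrisnourn {PREP,ADJ}.
Position 2: tagging it PREP would leave rule 3 unsatisfiable, so it must be ADJ.
Position 3: tagging it PREP would leave rule 2 unsatisfiable, so it must be ADJ.
Position 4: tagging it PREP would leave rule 2 unsatisfiable, so it must be CONJ.
Position 5: tagging it PREP would leave rule 2 unsatisfiable, so it must be ADJ.
Position 6: tagging it PREP would leave rule 2 unsatisfiable, so it must be CONJ.
Position 7: tagging it PREP would leave rule 2 unsatisfiable, so it must be ADJ.
Position 8: tagging it PREP would leave rule 2 unsatisfiable, so it must be CONJ.
Position 10: tagging it PREP would leave rule 2 unsatisfiable, so it must be ADJ.
Position 1: tagging it PREP would leave rule 1 unsatisfiable, so it must be CONJ.
The only consistent sequence is: CONJ ADJ ADJ CONJ ADJ CONJ ADJ CONJ CONJ ADJ.
Check: rule 1 satisfied; rule 2 satisfied; rule 3 satisfied; rule 4 satisfied.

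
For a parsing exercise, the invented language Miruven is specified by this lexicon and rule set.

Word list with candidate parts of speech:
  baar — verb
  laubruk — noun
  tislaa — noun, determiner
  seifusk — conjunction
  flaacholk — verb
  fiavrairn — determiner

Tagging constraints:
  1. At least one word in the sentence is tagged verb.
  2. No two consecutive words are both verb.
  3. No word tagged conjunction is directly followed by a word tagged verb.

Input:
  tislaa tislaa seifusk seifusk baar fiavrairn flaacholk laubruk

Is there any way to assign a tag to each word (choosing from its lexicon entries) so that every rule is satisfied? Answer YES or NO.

Candidates per position — 1:tislaa {noun,determiner}; 2:tislaa {noun,determiner}; 3:seifusk {conjunction}; 4:seifusk {conjunction}; 5:baar {verb}; 6:fiavrairn {determiner}; 7:flaacholk {verb}; 8:laubruk {noun}.
Rule 3 cannot be satisfied by any choice of tags from the lexicon.
So there is no consistent tagging.

NO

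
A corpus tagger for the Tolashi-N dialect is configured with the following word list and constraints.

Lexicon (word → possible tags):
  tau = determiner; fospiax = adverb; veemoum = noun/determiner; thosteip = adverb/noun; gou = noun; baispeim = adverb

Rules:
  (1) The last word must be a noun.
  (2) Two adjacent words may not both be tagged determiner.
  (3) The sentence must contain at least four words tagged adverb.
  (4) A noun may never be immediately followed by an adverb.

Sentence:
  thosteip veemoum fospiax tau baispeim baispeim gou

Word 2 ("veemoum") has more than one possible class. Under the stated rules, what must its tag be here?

Candidates per position — 1:thosteip {adverb,noun}; 2:veemoum {noun,determiner}; 3:fospiax {adverb}; 4:tau {determiner}; 5:baispeim {adverb}; 6:baispeim {adverb}; 7:gou {noun}.
Word 1 cannot be noun — rule 3 would then fail for every completion. It is adverb.
Word 2 cannot be noun — rule 4 would then fail for every completion. It is determiner.
That leaves exactly one tagging: adverb determiner adverb determiner adverb adverb noun.
Rule-by-rule: rule 1 satisfied; rule 2 satisfied; rule 3 satisfied; rule 4 satisfied.

determiner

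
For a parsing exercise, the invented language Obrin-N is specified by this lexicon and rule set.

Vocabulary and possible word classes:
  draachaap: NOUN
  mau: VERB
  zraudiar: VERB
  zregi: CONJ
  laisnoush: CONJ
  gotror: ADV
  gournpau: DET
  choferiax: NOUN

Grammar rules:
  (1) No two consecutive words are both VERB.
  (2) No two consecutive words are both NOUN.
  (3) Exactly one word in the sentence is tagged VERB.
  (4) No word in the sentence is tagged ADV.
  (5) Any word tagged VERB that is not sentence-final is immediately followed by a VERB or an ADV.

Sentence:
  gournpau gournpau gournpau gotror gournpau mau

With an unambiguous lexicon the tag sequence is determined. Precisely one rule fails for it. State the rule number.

Fixed tagging: DET DET DET ADV DET VERB.
Rule check: R1 ok, R2 ok, R3 ok, R4 fails, R5 ok.
Only rule 4 fails.

4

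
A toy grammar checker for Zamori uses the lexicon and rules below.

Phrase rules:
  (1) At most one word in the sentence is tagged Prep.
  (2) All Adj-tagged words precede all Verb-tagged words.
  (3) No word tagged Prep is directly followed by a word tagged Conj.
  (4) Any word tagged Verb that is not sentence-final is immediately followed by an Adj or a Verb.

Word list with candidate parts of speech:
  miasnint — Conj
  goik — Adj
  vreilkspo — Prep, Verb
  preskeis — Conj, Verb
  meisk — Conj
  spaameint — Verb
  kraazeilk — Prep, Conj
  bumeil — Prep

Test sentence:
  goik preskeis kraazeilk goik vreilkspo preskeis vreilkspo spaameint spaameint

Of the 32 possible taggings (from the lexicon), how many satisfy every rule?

3

Candidates per position — 1:goik {Adj}; 2:preskeis {Conj,Verb}; 3:kraazeilk {Prep,Conj}; 4:goik {Adj}; 5:vreilkspo {Prep,Verb}; 6:preskeis {Conj,Verb}; 7:vreilkspo {Prep,Verb}; 8:spaameint {Verb}; 9:spaameint {Verb}.
There are 32 candidate sequences in total.
The sequences that satisfy every rule: Adj Conj Prep Adj Verb Verb Verb Verb Verb; Adj Conj Conj Adj Prep Verb Verb Verb Verb; Adj Conj Conj Adj Verb Verb Verb Verb Verb.
Count = 3.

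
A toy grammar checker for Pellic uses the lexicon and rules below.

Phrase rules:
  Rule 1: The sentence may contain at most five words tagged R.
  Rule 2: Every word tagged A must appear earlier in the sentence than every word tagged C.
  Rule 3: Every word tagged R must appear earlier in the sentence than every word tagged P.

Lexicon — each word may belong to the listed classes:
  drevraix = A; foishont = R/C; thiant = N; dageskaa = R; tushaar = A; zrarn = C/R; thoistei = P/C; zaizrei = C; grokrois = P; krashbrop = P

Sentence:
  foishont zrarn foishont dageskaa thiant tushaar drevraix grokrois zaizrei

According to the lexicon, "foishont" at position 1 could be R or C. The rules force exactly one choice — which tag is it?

R

Candidates per position — 1:foishont {R,C}; 2:zrarn {C,R}; 3:foishont {R,C}; 4:dageskaa {R}; 5:thiant {N}; 6:tushaar {A}; 7:drevraix {A}; 8:grokrois {P}; 9:zaizrei {C}.
If word 1 were C, no tagging could satisfy rule 2; so word 1 is R.
If word 2 were C, no tagging could satisfy rule 2; so word 2 is R.
If word 3 were C, no tagging could satisfy rule 2; so word 3 is R.
The unique satisfying tagging is: R R R R N A A P C.
Verifying each rule — rule 1 satisfied; rule 2 satisfied; rule 3 satisfied.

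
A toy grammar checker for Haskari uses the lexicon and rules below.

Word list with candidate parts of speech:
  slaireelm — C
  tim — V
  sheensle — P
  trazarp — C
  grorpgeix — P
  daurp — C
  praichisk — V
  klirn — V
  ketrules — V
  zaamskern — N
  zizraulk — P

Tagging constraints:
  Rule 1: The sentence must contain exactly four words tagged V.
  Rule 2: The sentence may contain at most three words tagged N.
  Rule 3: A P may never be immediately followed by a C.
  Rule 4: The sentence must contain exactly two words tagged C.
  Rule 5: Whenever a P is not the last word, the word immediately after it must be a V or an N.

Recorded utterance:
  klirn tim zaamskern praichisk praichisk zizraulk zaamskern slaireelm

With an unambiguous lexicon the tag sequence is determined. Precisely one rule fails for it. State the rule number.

4

Fixed tagging: V V N V V P N C.
Rule check: R1 ✓, R2 ✓, R3 ✓, R4 ✗, R5 ✓.
Only rule 4 fails.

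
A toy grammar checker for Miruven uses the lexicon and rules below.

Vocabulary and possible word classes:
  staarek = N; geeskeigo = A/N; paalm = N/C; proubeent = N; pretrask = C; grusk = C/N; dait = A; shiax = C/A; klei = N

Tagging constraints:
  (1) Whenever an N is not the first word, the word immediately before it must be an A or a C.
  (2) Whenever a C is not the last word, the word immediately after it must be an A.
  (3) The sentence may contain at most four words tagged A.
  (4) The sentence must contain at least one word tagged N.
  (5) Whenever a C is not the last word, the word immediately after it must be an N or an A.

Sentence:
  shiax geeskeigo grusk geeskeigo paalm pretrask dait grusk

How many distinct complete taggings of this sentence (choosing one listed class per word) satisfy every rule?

10

Candidates per position — 1:shiax {C,A}; 2:geeskeigo {A,N}; 3:grusk {C,N}; 4:geeskeigo {A,N}; 5:paalm {N,C}; 6:pretrask {C}; 7:dait {A}; 8:grusk {C,N}.
There are 64 candidate sequences in total.
Checking each against the rules leaves 10 sequences.
Count = 10.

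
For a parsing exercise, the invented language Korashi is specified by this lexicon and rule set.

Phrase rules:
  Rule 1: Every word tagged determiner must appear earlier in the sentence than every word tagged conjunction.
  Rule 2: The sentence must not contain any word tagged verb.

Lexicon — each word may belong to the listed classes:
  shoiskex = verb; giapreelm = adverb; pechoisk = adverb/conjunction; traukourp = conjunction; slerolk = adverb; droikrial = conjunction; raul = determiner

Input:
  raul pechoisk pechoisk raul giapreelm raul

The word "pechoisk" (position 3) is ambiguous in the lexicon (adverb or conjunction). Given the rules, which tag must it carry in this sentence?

adverb

Candidates per position — 1:raul {determiner}; 2:pechoisk {adverb,conjunction}; 3:pechoisk {adverb,conjunction}; 4:raul {determiner}; 5:giapreelm {adverb}; 6:raul {determiner}.
Position 2: tagging it conjunction would leave rule 1 unsatisfiable, so it must be adverb.
Position 3: tagging it conjunction would leave rule 1 unsatisfiable, so it must be adverb.
That leaves exactly one tagging: determiner adverb adverb determiner adverb determiner.
Check: rule 1 ✓; rule 2 ✓.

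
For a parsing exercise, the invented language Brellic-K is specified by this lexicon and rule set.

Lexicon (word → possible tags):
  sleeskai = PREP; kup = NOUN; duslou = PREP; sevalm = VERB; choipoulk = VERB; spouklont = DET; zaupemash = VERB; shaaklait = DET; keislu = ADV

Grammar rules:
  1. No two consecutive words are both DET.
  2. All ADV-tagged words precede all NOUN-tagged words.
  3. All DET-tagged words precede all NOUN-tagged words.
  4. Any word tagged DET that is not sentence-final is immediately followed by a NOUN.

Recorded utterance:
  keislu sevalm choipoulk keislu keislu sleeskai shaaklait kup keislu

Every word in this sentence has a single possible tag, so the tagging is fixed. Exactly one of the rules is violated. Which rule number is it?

Fixed tagging: ADV VERB VERB ADV ADV PREP DET NOUN ADV.
Rule check: R1 holds, R2 violated, R3 holds, R4 holds.
Only rule 2 fails.

2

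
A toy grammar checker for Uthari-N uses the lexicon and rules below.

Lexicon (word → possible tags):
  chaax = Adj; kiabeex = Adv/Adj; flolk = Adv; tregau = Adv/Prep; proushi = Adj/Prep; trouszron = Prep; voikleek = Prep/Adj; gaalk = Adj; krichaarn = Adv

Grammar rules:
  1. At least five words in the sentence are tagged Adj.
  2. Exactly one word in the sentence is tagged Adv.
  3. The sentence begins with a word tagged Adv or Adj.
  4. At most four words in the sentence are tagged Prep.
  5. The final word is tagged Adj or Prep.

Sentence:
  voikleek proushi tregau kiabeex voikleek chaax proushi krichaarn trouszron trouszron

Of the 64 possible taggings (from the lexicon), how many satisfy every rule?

4

Candidates per position — 1:voikleek {Prep,Adj}; 2:proushi {Adj,Prep}; 3:tregau {Adv,Prep}; 4:kiabeex {Adv,Adj}; 5:voikleek {Prep,Adj}; 6:chaax {Adj}; 7:proushi {Adj,Prep}; 8:krichaarn {Adv}; 9:trouszron {Prep}; 10:trouszron {Prep}.
There are 64 candidate sequences in total.
The sequences that satisfy every rule: Adj Adj Prep Adj Prep Adj Adj Adv Prep Prep; Adj Adj Prep Adj Adj Adj Adj Adv Prep Prep; Adj Adj Prep Adj Adj Adj Prep Adv Prep Prep; Adj Prep Prep Adj Adj Adj Adj Adv Prep Prep.
Count = 4.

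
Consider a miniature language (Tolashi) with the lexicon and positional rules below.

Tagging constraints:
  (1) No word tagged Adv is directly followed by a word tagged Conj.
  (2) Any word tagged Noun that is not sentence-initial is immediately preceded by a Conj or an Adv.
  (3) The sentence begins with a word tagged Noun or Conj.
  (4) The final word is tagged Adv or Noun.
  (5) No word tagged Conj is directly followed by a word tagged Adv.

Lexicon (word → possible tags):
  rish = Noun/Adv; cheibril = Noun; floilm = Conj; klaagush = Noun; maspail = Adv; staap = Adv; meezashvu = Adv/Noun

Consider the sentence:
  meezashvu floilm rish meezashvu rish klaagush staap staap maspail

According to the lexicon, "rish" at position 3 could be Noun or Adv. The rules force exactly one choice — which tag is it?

Noun

Candidates per position — 1:meezashvu {Adv,Noun}; 2:floilm {Conj}; 3:rish {Noun,Adv}; 4:meezashvu {Adv,Noun}; 5:rish {Noun,Adv}; 6:klaagush {Noun}; 7:staap {Adv}; 8:staap {Adv}; 9:maspail {Adv}.
Word 1 cannot be Adv — rule 1 would then fail for every completion. It is Noun.
Word 3 cannot be Adv — rule 5 would then fail for every completion. It is Noun.
Word 4 cannot be Noun — rule 2 would then fail for every completion. It is Adv.
Word 5 cannot be Noun — rule 2 would then fail for every completion. It is Adv.
The unique satisfying tagging is: Noun Conj Noun Adv Adv Noun Adv Adv Adv.
Checking: rule 1 ok; rule 2 ok; rule 3 ok; rule 4 ok; rule 5 ok.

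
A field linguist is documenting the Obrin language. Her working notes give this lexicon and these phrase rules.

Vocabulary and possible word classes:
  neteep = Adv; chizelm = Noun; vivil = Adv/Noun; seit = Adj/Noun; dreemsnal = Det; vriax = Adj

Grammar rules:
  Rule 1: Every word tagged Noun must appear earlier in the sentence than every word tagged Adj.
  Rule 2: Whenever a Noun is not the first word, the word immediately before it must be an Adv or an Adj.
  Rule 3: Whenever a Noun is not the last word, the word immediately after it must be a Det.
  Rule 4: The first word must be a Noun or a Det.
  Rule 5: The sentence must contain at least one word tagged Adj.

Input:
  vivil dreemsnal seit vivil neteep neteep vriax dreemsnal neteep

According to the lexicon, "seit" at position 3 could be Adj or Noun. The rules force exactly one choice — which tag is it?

Adj

Candidates per position — 1:vivil {Adv,Noun}; 2:dreemsnal {Det}; 3:seit {Adj,Noun}; 4:vivil {Adv,Noun}; 5:neteep {Adv}; 6:neteep {Adv}; 7:vriax {Adj}; 8:dreemsnal {Det}; 9:neteep {Adv}.
At position 1, choosing Adv makes rule 4 impossible to satisfy; hence Noun.
At position 3, choosing Noun makes rule 2 impossible to satisfy; hence Adj.
At position 4, choosing Noun makes rule 1 impossible to satisfy; hence Adv.
The only consistent sequence is: Noun Det Adj Adv Adv Adv Adj Det Adv.
Rule-by-rule: rule 1 ok; rule 2 ok; rule 3 ok; rule 4 ok; rule 5 ok.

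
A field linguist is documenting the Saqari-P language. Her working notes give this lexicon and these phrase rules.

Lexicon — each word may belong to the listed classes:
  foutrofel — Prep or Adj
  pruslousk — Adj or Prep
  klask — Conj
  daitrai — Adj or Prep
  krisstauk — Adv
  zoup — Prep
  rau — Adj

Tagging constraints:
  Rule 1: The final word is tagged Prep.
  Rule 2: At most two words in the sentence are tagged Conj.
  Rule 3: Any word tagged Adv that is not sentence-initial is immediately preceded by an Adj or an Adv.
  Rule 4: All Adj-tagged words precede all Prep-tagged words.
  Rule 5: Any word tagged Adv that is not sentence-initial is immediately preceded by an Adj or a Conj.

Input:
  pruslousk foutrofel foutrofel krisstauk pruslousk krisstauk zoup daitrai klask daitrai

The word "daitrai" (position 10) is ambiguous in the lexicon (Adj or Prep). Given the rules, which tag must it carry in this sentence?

Candidates per position — 1:pruslousk {Adj,Prep}; 2:foutrofel {Prep,Adj}; 3:foutrofel {Prep,Adj}; 4:krisstauk {Adv}; 5:pruslousk {Adj,Prep}; 6:krisstauk {Adv}; 7:zoup {Prep}; 8:daitrai {Adj,Prep}; 9:klask {Conj}; 10:daitrai {Adj,Prep}.
Word 3 cannot be Prep — rule 3 would then fail for every completion. It is Adj.
Word 5 cannot be Prep — rule 3 would then fail for every completion. It is Adj.
Word 8 cannot be Adj — rule 4 would then fail for every completion. It is Prep.
Word 10 cannot be Adj — rule 1 would then fail for every completion. It is Prep.
Word 1 cannot be Prep — rule 4 would then fail for every completion. It is Adj.
Word 2 cannot be Prep — rule 4 would then fail for every completion. It is Adj.
So the tagging must be: Adj Adj Adj Adv Adj Adv Prep Prep Conj Prep.
Rule-by-rule: rule 1 ✓; rule 2 ✓; rule 3 ✓; rule 4 ✓; rule 5 ✓.

Prep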